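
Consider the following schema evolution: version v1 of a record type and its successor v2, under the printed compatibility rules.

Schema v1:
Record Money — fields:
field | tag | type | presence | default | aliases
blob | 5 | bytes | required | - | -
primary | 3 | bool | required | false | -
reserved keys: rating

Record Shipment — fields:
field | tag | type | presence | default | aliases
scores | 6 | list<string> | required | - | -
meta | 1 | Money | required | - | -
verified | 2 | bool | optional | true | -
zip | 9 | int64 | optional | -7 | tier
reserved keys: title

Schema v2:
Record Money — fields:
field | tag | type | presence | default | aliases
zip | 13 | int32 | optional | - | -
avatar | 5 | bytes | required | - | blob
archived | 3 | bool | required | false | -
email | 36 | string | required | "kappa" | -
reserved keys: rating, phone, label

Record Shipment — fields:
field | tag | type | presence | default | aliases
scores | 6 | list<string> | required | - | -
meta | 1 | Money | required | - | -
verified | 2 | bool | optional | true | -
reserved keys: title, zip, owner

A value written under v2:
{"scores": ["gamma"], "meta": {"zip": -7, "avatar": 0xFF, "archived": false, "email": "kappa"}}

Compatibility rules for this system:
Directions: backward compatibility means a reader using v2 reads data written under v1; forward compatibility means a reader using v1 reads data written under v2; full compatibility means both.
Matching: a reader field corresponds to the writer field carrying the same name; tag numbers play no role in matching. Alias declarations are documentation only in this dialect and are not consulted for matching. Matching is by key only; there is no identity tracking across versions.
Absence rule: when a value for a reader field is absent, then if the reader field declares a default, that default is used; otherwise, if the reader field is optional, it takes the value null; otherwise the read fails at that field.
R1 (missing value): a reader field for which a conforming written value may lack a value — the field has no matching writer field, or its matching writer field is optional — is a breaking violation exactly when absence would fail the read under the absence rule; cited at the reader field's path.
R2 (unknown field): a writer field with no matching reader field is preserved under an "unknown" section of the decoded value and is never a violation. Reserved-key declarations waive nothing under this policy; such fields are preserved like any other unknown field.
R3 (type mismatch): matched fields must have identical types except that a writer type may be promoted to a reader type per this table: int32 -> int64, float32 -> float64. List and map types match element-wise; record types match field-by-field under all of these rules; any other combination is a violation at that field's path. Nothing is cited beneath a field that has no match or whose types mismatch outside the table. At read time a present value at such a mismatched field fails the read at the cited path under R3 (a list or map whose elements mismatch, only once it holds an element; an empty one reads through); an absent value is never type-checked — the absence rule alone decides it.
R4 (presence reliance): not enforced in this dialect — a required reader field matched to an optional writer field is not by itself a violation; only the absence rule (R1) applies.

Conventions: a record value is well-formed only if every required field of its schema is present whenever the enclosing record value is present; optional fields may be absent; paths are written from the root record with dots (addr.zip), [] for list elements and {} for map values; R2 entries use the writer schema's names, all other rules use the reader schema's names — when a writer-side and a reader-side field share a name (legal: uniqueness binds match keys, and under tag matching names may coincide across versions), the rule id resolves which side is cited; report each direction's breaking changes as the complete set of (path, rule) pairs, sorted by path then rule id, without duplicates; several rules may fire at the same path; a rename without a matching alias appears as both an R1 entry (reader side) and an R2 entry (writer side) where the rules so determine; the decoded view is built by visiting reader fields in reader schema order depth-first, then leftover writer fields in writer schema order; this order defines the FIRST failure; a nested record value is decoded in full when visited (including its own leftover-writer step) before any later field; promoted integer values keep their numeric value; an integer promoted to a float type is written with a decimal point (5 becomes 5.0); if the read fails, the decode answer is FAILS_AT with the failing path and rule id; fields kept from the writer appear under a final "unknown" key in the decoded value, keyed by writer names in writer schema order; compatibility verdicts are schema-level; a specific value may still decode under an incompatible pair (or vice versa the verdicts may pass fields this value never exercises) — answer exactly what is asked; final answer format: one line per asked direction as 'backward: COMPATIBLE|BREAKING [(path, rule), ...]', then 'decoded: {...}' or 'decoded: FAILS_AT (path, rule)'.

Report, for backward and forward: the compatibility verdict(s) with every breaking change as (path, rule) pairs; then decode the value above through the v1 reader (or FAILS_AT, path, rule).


backward: BREAKING [(meta.avatar, R1)]; forward: BREAKING [(meta.blob, R1)]; decoded: FAILS_AT (meta.blob, R1)

in Shipment below, arrows point writer -> reader
backward pass over Shipment, reader schema v2, writer schema v1:
  writer required, list<string> -> list<string>: reader scores maps from writer scores
  writer required, Money -> Money: reader meta maps from writer meta
  writer optional, bool -> bool: reader verified maps from writer verified
  leftover writer field: zip
  no writer field matches reader meta.zip
  no writer field matches reader meta.avatar
  no writer field matches reader meta.archived
  no writer field matches reader meta.email
  leftover writer field: meta.blob
  leftover writer field: meta.primary
  rule R1 violated at meta.avatar
  => backward verdict for Shipment: BREAKING, 1 violation(s)
forward pass over Shipment, reader schema v1, writer schema v2:
  writer required, list<string> -> list<string>: reader scores maps from writer scores
  writer required, Money -> Money: reader meta maps from writer meta
  writer optional, bool -> bool: reader verified maps from writer verified
  no writer field matches reader zip
  no writer field matches reader meta.blob
  no writer field matches reader meta.primary
  leftover writer field: meta.zip
  leftover writer field: meta.avatar
  leftover writer field: meta.archived
  leftover writer field: meta.email
  rule R1 violated at meta.blob
  => forward verdict for Shipment: BREAKING, 1 violation(s)
decode (reader v1):
  scores := ["gamma"]
  read fails at meta.blob under R1 (no fill)
  => FAILS_AT (meta.blob, R1)


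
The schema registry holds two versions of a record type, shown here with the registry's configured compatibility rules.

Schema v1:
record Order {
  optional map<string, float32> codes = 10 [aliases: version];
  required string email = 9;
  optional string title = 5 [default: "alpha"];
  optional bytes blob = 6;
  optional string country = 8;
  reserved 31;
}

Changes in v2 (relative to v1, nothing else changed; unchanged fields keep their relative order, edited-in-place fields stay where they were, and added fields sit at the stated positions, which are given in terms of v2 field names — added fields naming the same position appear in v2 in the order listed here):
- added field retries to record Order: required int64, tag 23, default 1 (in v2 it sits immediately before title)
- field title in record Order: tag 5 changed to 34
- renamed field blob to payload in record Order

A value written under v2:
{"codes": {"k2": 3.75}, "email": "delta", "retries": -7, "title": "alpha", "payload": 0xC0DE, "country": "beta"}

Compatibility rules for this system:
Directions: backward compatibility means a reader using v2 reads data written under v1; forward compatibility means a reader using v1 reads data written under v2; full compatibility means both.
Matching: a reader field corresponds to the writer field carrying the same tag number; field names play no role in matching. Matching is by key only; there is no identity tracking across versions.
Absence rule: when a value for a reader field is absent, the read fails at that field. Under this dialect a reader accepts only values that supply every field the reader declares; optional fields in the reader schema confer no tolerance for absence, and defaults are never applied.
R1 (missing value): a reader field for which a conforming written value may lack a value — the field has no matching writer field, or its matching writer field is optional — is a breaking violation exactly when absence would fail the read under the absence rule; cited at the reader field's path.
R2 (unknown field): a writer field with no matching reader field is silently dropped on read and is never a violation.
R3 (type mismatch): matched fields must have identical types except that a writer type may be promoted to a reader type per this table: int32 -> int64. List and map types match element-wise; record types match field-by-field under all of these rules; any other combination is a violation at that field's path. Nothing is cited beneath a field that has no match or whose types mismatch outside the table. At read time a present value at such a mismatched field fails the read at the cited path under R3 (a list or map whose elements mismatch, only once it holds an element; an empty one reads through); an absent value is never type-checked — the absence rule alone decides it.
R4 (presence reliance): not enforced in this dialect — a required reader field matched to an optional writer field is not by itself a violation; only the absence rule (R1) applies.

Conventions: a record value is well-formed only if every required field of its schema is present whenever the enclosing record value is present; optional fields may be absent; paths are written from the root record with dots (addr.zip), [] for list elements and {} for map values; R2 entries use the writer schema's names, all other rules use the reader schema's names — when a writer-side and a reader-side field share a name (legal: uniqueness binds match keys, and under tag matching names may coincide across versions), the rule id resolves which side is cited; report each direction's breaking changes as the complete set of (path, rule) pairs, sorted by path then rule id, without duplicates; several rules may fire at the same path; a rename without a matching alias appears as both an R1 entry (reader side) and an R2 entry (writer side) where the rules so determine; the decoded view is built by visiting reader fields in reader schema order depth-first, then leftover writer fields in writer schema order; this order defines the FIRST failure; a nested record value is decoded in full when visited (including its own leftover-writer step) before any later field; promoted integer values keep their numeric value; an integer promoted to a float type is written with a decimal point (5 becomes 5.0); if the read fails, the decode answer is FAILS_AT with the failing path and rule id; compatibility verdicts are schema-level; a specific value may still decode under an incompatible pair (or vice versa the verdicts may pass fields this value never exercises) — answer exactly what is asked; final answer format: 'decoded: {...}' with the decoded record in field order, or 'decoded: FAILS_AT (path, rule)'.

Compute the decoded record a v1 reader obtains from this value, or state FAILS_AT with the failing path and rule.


in Order below, arrows point writer -> reader
decoding the Order value with the v1 reader:
  codes := {"k2": 3.75}
  email := "delta"
  read fails at title under R1 (no fill)
  => FAILS_AT (title, R1)
checking off the Order differences that do not matter here:
  added field retries to record Order: required int64, tag 23, default 1 (in v2 it sits immediately before title) -> affects the rule determinations only; this particular Order value decodes identically
  renamed field blob to payload in record Order -> affects the rule determinations only; this particular Order value decodes identically

decoded: FAILS_AT (title, R1)


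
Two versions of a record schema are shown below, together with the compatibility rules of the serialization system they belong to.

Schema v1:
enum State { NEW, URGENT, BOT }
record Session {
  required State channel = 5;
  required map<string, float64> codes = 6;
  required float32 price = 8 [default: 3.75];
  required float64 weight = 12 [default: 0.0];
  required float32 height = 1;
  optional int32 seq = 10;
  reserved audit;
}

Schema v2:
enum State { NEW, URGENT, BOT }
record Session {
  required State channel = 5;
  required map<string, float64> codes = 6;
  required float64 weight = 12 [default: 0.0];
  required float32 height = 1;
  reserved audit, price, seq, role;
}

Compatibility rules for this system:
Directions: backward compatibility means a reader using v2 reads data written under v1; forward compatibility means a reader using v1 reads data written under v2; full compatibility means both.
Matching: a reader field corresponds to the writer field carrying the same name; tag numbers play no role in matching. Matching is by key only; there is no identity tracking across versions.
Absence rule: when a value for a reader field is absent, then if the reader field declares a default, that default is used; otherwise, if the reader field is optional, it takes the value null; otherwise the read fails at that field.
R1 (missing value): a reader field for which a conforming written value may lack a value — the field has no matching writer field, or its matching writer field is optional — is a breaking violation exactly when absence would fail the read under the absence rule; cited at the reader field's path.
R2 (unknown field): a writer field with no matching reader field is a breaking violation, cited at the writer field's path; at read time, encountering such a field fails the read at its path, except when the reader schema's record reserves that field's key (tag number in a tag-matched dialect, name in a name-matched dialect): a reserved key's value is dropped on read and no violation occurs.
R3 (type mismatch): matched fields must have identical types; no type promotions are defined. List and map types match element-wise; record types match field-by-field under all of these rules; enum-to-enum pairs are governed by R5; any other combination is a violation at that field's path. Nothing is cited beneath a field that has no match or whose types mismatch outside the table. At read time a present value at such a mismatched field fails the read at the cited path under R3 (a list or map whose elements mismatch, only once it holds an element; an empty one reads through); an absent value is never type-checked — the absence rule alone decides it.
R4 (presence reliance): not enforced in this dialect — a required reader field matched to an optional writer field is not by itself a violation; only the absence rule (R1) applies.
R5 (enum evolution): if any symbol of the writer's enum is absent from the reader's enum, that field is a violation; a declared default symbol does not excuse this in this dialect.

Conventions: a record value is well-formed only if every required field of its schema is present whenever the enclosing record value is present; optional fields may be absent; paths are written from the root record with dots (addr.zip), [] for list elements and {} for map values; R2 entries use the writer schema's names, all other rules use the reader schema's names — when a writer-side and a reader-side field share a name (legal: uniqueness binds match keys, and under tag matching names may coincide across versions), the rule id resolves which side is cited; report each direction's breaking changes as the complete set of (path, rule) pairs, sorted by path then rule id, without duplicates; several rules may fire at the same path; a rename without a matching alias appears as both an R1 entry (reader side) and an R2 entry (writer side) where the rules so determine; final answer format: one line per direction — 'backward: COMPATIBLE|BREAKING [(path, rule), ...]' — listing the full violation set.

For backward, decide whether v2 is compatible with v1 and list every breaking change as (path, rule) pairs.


in Session below, arrows point writer -> reader
backward on Session — v2 reading data written by v1:
  State -> State, writer required: channel aligns to channel
  map<string, float64> -> map<string, float64>, writer required: codes aligns to codes
  float64 -> float64, writer required: weight aligns to weight
  float32 -> float32, writer required: height aligns to height
  leftover writer field: price
  leftover writer field: seq
  => backward verdict for Session: COMPATIBLE, no violations
diffs on Session not affecting the asked answer:
  removed field price from record Session (its key "price" joins the reserved list) -> no rule fires on it in Session's dialect; the asked verdict holds
  removed field seq from record Session (its key "seq" joins the reserved list) -> no rule fires on it in Session's dialect; the asked verdict holds

backward: COMPATIBLE []


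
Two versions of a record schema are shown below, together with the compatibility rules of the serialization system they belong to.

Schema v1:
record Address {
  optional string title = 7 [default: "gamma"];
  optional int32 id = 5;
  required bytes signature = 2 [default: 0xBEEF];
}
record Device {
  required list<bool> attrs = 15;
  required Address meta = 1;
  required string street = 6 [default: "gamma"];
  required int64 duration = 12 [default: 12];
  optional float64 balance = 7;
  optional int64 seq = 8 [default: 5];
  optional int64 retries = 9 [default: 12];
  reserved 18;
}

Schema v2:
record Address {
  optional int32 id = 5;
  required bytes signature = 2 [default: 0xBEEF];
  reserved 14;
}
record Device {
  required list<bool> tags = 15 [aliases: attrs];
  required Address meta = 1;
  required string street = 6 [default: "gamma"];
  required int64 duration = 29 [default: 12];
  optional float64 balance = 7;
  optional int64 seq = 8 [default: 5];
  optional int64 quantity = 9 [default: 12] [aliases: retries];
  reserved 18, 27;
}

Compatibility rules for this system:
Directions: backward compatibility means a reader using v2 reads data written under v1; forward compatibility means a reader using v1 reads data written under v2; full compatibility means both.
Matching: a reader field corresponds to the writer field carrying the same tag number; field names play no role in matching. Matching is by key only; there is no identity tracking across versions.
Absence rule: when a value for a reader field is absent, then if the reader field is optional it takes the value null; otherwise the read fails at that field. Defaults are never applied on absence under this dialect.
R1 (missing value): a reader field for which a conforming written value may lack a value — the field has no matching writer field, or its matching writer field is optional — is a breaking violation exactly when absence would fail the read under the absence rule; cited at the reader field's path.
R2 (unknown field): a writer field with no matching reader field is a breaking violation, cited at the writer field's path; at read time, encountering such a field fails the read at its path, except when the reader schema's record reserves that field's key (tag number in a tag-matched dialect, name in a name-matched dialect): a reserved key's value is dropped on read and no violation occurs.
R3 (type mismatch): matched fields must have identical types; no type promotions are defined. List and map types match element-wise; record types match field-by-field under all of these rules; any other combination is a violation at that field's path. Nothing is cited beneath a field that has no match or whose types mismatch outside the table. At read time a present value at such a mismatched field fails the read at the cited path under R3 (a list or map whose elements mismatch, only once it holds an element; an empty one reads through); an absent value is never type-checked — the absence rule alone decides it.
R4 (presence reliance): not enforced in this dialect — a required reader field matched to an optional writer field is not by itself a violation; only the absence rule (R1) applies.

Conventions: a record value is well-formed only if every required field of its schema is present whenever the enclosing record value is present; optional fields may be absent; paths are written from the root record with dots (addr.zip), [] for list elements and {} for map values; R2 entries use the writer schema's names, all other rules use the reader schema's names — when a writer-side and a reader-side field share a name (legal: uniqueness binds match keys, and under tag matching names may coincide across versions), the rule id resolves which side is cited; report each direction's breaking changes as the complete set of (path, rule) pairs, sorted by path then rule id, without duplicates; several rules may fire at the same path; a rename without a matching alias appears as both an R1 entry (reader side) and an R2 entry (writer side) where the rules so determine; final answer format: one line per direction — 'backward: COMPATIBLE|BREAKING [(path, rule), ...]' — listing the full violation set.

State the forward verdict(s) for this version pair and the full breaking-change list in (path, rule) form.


each type pair in Device: writer, then reader
forward analysis of Device with v1 as reader and v2 as writer:
  attrs: list<bool> -> list<bool>, writer required; from tags
  meta: Address -> Address, writer required; from meta
  street: string -> string, writer required; from street
  duration: no writer-side match
  balance: float64 -> float64, writer optional; from balance
  seq: int64 -> int64, writer optional; from seq
  retries: int64 -> int64, writer optional; from quantity
  writer field duration has no reader counterpart
  meta.title: no writer-side match
  meta.id: int32 -> int32, writer optional; from meta.id
  meta.signature: bytes -> bytes, writer required; from meta.signature
  R1 fires at duration
  R2 fires at duration
  => forward verdict for Device: BREAKING, 2 violation(s)
diffs on Device not affecting the asked answer:
  renamed field attrs to tags in record Device (alias attrs declared on the renamed field) -> triggers nothing under Device's printed rules — same verdict
  removed field title from record Address -> fires only in the backward direction of Device, which is not asked here
  renamed field retries to quantity in record Device (alias retries declared on the renamed field) -> triggers nothing under Device's printed rules — same verdict

forward: BREAKING [(duration, R1), (duration, R2)]


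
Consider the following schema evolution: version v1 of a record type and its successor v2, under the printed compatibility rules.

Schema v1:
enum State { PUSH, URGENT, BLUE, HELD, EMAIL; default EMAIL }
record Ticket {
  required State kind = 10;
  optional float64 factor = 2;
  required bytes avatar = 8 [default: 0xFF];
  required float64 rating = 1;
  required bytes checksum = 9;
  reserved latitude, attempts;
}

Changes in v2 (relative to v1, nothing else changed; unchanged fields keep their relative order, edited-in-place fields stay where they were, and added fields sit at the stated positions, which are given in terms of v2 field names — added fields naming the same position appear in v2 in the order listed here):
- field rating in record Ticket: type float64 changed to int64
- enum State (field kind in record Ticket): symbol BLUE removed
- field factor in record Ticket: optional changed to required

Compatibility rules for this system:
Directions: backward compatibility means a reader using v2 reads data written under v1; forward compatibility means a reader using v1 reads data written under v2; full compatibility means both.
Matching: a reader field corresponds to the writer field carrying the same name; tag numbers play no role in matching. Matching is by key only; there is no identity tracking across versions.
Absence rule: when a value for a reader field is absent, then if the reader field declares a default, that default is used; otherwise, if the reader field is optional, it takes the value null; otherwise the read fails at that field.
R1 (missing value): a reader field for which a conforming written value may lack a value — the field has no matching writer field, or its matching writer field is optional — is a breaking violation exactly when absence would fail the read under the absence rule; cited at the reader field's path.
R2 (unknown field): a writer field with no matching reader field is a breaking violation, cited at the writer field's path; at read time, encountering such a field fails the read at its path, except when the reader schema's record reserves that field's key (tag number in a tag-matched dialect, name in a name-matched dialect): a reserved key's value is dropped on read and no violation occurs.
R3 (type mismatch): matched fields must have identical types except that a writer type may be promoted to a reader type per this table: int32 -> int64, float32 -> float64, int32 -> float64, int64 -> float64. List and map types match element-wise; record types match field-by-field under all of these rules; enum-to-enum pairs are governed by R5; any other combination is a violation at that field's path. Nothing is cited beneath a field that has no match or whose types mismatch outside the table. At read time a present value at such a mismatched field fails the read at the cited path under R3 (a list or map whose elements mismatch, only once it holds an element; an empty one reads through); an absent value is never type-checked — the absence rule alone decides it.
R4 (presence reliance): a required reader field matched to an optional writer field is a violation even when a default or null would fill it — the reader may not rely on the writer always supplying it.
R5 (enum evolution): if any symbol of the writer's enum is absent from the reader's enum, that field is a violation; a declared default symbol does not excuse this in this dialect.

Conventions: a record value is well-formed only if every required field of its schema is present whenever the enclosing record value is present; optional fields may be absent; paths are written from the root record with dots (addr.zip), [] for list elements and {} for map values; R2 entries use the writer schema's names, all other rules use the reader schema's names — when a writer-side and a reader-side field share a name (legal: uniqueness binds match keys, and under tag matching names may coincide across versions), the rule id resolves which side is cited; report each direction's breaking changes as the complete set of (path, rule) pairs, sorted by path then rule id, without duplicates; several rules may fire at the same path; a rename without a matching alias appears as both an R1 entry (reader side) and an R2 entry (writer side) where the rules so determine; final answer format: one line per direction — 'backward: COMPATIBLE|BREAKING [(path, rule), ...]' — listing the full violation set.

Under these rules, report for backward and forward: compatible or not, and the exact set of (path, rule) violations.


backward: BREAKING [(factor, R1), (factor, R4), (kind, R5), (rating, R3)]; forward: COMPATIBLE []

each type pair in Ticket: writer, then reader
backward analysis of Ticket with v2 as reader and v1 as writer:
  kind <- kind (State -> State, writer required)
  factor <- factor (float64 -> float64, writer optional)
  avatar <- avatar (bytes -> bytes, writer required)
  rating <- rating (float64 -> int64, writer required)
  checksum <- checksum (bytes -> bytes, writer required)
  breaking: (factor, R1)
  breaking: (factor, R4)
  breaking: (kind, R5)
  breaking: (rating, R3)
  => backward verdict for Ticket: BREAKING, 4 violation(s)
forward analysis of Ticket with v1 as reader and v2 as writer:
  kind <- kind (State -> State, writer required)
  factor <- factor (float64 -> float64, writer required)
  avatar <- avatar (bytes -> bytes, writer required)
  rating <- rating (int64 -> float64, writer required)
  checksum <- checksum (bytes -> bytes, writer required)
  => no violations; forward on Ticket: COMPATIBLE


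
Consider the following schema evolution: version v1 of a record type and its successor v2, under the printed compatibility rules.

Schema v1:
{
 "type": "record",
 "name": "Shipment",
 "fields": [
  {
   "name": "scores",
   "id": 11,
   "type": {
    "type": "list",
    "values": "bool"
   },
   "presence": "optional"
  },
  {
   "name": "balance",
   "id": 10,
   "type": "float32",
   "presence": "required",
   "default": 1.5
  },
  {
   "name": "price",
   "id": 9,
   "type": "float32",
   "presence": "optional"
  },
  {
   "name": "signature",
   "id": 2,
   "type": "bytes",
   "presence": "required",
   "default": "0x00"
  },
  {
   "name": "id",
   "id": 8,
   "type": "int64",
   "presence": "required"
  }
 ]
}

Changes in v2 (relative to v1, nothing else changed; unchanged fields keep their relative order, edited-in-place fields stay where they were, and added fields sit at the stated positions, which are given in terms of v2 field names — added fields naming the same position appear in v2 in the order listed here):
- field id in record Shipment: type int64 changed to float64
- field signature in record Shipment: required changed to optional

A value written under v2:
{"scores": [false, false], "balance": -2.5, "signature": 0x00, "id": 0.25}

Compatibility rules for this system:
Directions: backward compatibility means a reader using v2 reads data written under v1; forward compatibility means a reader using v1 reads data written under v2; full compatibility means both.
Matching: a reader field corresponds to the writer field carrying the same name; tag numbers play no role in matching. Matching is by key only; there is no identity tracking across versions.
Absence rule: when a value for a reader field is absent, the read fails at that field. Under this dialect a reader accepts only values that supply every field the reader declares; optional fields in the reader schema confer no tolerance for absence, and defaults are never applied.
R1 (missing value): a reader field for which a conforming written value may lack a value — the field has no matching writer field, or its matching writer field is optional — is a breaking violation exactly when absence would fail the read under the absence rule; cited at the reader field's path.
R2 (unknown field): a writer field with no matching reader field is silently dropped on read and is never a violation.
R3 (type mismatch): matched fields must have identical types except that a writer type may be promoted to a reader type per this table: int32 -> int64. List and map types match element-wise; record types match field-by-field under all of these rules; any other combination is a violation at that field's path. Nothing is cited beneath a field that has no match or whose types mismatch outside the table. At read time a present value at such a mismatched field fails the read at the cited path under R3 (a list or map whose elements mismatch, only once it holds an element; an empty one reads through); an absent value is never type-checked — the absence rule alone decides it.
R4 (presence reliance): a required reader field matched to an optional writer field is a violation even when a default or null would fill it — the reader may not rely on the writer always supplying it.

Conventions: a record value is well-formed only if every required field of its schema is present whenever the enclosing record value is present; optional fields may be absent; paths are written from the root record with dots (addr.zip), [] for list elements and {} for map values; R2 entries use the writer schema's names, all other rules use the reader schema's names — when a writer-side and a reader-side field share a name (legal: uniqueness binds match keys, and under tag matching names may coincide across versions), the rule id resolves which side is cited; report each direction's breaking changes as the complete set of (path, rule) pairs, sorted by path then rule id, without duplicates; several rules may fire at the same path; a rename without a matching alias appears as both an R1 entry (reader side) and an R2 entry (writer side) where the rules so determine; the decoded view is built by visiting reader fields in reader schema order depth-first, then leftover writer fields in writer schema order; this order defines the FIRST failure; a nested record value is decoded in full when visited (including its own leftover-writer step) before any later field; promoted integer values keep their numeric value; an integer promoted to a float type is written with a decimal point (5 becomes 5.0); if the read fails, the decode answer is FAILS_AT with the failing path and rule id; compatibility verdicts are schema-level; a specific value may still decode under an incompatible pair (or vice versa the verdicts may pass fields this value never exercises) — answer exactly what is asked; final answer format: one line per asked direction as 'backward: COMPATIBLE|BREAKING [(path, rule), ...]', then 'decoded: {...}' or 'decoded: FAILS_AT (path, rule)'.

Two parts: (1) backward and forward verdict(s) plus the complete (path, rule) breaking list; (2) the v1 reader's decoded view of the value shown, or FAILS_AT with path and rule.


the writer's type comes first in each Shipment pair
backward for Shipment (reader v2, writer v1):
  scores: list<bool> -> list<bool>, writer optional; from scores
  balance: float32 -> float32, writer required; from balance
  price: float32 -> float32, writer optional; from price
  signature: bytes -> bytes, writer required; from signature
  id: int64 -> float64, writer required; from id
  R3 fires at id
  R1 fires at price
  R1 fires at scores
  => backward verdict for Shipment: BREAKING, 3 violation(s)
forward for Shipment (reader v1, writer v2):
  scores: list<bool> -> list<bool>, writer optional; from scores
  balance: float32 -> float32, writer required; from balance
  price: float32 -> float32, writer optional; from price
  signature: bytes -> bytes, writer optional; from signature
  id: float64 -> int64, writer required; from id
  R3 fires at id
  R1 fires at price
  R1 fires at scores
  R1 fires at signature
  R4 fires at signature
  => forward verdict for Shipment: BREAKING, 5 violation(s)
decode (reader v1):
  scores := [false, false]
  balance := -2.5
  read fails at price under R1 (no fill)
  => FAILS_AT (price, R1)

backward: BREAKING [(id, R3), (price, R1), (scores, R1)]; forward: BREAKING [(id, R3), (price, R1), (scores, R1), (signature, R1), (signature, R4)]; decoded: FAILS_AT (price, R1)


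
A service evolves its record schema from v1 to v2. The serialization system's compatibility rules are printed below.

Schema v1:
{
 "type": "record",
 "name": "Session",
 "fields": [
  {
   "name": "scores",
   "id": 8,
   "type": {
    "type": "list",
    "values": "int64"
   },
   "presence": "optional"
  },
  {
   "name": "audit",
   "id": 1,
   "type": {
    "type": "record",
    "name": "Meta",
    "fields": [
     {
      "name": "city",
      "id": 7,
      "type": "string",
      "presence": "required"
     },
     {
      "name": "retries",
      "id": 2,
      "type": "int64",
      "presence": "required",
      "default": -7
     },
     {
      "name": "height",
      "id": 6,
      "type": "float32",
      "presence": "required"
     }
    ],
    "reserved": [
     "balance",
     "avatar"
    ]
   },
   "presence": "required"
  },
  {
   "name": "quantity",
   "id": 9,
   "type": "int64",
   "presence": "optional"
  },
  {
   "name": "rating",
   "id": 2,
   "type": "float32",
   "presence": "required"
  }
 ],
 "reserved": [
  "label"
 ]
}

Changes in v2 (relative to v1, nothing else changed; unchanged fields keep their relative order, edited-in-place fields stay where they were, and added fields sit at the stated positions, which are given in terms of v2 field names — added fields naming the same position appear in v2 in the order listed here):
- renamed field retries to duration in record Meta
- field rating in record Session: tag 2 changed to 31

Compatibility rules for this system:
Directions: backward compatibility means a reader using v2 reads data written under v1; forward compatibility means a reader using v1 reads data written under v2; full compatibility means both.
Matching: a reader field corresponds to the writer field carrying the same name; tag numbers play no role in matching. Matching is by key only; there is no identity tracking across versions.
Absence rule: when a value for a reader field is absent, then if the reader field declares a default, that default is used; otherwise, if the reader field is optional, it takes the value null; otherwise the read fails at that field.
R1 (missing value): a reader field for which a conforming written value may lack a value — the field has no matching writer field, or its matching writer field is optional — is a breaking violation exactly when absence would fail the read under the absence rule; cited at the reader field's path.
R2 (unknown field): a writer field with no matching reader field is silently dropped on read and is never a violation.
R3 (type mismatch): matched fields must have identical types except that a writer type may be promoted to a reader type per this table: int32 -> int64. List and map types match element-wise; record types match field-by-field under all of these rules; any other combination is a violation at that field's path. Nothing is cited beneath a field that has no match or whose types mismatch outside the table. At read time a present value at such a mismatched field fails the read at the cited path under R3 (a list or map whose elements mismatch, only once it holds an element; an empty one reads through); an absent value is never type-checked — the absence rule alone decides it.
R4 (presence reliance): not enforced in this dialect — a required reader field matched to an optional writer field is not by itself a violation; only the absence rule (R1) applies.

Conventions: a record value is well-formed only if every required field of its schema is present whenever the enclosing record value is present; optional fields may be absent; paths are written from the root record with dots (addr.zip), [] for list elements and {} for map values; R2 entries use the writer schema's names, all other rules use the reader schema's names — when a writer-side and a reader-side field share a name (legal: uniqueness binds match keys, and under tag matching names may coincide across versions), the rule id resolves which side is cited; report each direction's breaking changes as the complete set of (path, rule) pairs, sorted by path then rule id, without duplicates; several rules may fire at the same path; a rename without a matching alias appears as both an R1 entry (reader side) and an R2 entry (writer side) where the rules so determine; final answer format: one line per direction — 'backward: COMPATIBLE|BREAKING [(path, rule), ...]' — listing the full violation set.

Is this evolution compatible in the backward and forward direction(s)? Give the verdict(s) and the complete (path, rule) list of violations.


in Session below, arrows point writer -> reader
backward on Session — v2 reading data written by v1:
  writer optional, list<int64> -> list<int64>: reader scores maps from writer scores
  writer required, Meta -> Meta: reader audit maps from writer audit
  writer optional, int64 -> int64: reader quantity maps from writer quantity
  writer required, float32 -> float32: reader rating maps from writer rating
  writer required, string -> string: reader audit.city maps from writer audit.city
  audit.duration: no writer match
  writer required, float32 -> float32: reader audit.height maps from writer audit.height
  leftover writer field: audit.retries
  => no violations; backward on Session: COMPATIBLE
forward on Session — v1 reading data written by v2:
  writer optional, list<int64> -> list<int64>: reader scores maps from writer scores
  writer required, Meta -> Meta: reader audit maps from writer audit
  writer optional, int64 -> int64: reader quantity maps from writer quantity
  writer required, float32 -> float32: reader rating maps from writer rating
  writer required, string -> string: reader audit.city maps from writer audit.city
  audit.retries: no writer match
  writer required, float32 -> float32: reader audit.height maps from writer audit.height
  leftover writer field: audit.duration
  => no violations; forward on Session: COMPATIBLE

backward: COMPATIBLE []; forward: COMPATIBLE []
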